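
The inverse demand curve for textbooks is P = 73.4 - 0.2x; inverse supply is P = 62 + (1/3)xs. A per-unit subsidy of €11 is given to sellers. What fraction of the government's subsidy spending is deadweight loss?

Pre-subsidy: 73.4 - 0.2x = 62 + (1/3)x gives x* = 21.375 and P* = 69.125.
With the subsidy, sellers receive Ps = Pb + 11 for each unit, where Pb is the price buyers pay.
On the curves, Pb = 73.4 - 0.2x and Ps = 62 + (1/3)x; the wedge Ps − Pb = 11 gives 62 + (1/3)x − (73.4 - 0.2x) = 11, so x' = 42.
Then Pb = 73.4 − 0.2·42 = 65 and Ps = 62 + (1/3)·42 = 76.
ΔCS = ½(21.375 + 42)(69.125 − 65) = 130.7109375; ΔPS = ½(21.375 + 42)(76 − 69.125) = 217.8515625.
Government spending = 11 × 42 = 462.
DWL = ½ × 11 × (42 − 21.375) = 113.4375; fraction = 113.4375 / 462 = 55/224.

DWL / government spending = 55/224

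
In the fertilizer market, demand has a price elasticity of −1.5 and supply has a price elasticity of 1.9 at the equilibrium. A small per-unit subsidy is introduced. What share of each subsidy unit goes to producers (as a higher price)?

For a small subsidy around the equilibrium, the benefit split depends on the relative slopes, which at a point are proportional to the elasticities.
Buyer share = εs/(εs + |εd|) = 1.9/(1.9 + 1.5) = 19/34; seller share = |εd|/(εs + |εd|) = 15/34.
So producers capture 15/34 of the subsidy.

Producer share = 15/34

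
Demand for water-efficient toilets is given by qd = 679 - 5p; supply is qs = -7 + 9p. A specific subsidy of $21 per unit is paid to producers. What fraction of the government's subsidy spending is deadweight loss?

DWL / government spending = 135/2006

Pre-subsidy: 679 - 5p = -7 + 9p gives p* = 49, q* = 434.
With the subsidy, sellers receive ps = pb + 21 for each unit, where pb is the price buyers pay.
Supply in terms of pb becomes qs = -7 + 9(pb + 21) = 182 + 9pb. Setting this equal to demand: 679 - 5pb = 182 + 9pb, so pb = 35.5.
Sellers receive ps = 35.5 + 21 = 56.5; q' = 679 − 5·35.5 = 501.5.
ΔCS = ½(434 + 501.5)(49 − 35.5) = 6314.625; ΔPS = ½(434 + 501.5)(56.5 − 49) = 3508.125.
Government spending = 21 × 501.5 = 10531.5.
DWL = ½ × 21 × (501.5 − 434) = 708.75; fraction = 708.75 / 10531.5 = 135/2006.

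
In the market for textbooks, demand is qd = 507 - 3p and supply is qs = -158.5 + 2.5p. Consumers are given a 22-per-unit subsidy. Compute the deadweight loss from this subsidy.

Deadweight loss = 330

Pre-subsidy: 507 - 3p = -158.5 + 2.5p gives p* = 121, q* = 144.
With the rebate, buyers effectively pay pb = ps − 22, where ps is the price sellers receive.
Demand in terms of ps becomes qd = 507 − 3(ps − 22) = 573 - 3ps. Setting this equal to supply: 573 - 3ps = -158.5 + 2.5ps, so ps = 133.
Buyers pay pb = 133 − 22 = 111; q' = -158.5 + 2.5·133 = 174.
The subsidy expands output by 174 − 144 = 30 past the efficient level; on those units the gap between marginal cost and willingness to pay runs from 0 up to 22.
DWL = ½ × 22 × 30 = 330.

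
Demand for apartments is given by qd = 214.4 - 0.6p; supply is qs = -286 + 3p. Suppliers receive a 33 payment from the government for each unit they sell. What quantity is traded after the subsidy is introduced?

Pre-subsidy: 214.4 - 0.6p = -286 + 3p gives p* = 139, q* = 131.
With the subsidy, sellers receive ps = pb + 33 for each unit, where pb is the price buyers pay.
Supply in terms of pb becomes qs = -286 + 3(pb + 33) = -187 + 3pb. Setting this equal to demand: 214.4 - 0.6pb = -187 + 3pb, so pb = 111.5.
Sellers receive ps = 111.5 + 33 = 144.5; q' = 214.4 − 0.6·111.5 = 147.5.

q' = 147.5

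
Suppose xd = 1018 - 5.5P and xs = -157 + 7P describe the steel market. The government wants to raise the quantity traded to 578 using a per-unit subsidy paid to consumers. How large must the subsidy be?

Required subsidy s = 25 per unit

At x = 578, invert demand for the buyer price: Pb = (1018 − 578)/5.5 = 80; invert supply for the seller price: Ps = (578 − (-157))/7 = 105.
The subsidy must fill the gap: s = Ps − Pb = 105 − 80 = 25.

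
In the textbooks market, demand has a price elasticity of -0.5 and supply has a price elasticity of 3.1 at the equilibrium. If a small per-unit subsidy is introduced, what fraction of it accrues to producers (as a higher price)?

For a small subsidy around the equilibrium, the benefit split depends on the relative slopes, which at a point are proportional to the elasticities.
Buyer share = εs/(εs + |εd|) = 3.1/(3.1 + 0.5) = 31/36; seller share = |εd|/(εs + |εd|) = 5/36.
So producers capture 5/36 of the subsidy.

Producer share = 5/36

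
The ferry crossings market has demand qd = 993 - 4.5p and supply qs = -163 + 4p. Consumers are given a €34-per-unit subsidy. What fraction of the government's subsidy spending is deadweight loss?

Pre-subsidy: 993 - 4.5p = -163 + 4p gives p* = 136, q* = 381.
With the rebate, buyers effectively pay pb = ps − 34, where ps is the price sellers receive.
Demand in terms of ps becomes qd = 993 − 4.5(ps − 34) = 1146 - 4.5ps. Setting this equal to supply: 1146 - 4.5ps = -163 + 4ps, so ps = 154.
Buyers pay pb = 154 − 34 = 120; q' = -163 + 4·154 = 453.
ΔCS = ½(381 + 453)(136 − 120) = 6672; ΔPS = ½(381 + 453)(154 − 136) = 7506.
Government spending = 34 × 453 = 15402.
DWL = ½ × 34 × (453 − 381) = 1224; fraction = 1224 / 15402 = 12/151.

DWL / government spending = 12/151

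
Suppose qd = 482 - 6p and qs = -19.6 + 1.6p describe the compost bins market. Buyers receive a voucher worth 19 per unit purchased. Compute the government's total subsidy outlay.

Government cost = 2090

Pre-subsidy: 482 - 6p = -19.6 + 1.6p gives p* = 66, q* = 86.
With the rebate, buyers effectively pay pb = ps − 19, where ps is the price sellers receive.
Demand in terms of ps becomes qd = 482 − 6(ps − 19) = 596 - 6ps. Setting this equal to supply: 596 - 6ps = -19.6 + 1.6ps, so ps = 81.
Buyers pay pb = 81 − 19 = 62; q' = -19.6 + 1.6·81 = 110.
Government outlay = subsidy × quantity = 19 × 110 = 2090.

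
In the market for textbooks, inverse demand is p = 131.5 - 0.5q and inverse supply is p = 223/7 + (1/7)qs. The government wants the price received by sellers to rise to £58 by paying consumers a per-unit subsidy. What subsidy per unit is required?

Required subsidy s = £18 per unit

At a seller price of 58, quantity supplied is -223 + 7·58 = 183.
Buyers absorb 183 only when they pay pb = 131.5 − 0.5·183 = 40.
s = ps − pb = 58 − 40 = 18.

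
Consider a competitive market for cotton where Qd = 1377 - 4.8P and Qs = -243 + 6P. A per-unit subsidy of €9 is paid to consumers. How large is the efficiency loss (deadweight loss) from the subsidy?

Pre-subsidy: 1377 - 4.8P = -243 + 6P gives P* = 150, Q* = 657.
With the rebate, buyers effectively pay Pb = Ps − 9, where Ps is the price sellers receive.
Demand in terms of Ps becomes Qd = 1377 − 4.8(Ps − 9) = 1420.2 - 4.8Ps. Setting this equal to supply: 1420.2 - 4.8Ps = -243 + 6Ps, so Ps = 154.
Buyers pay Pb = 154 − 9 = 145; Q' = -243 + 6·154 = 681.
The subsidy expands output by 681 − 657 = 24 past the efficient level; on those units the gap between marginal cost and willingness to pay runs from 0 up to 9.
DWL = ½ × 9 × 24 = 108.

Deadweight loss = €108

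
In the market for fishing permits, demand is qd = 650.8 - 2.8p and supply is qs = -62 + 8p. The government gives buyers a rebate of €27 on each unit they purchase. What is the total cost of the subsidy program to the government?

Pre-subsidy: 650.8 - 2.8p = -62 + 8p gives p* = 66, q* = 466.
With the rebate, buyers effectively pay pb = ps − 27, where ps is the price sellers receive.
Demand in terms of ps becomes qd = 650.8 − 2.8(ps − 27) = 726.4 - 2.8ps. Setting this equal to supply: 726.4 - 2.8ps = -62 + 8ps, so ps = 73.
Buyers pay pb = 73 − 27 = 46; q' = -62 + 8·73 = 522.
Government outlay = subsidy × quantity = 27 × 522 = 14094.

Government cost = €14094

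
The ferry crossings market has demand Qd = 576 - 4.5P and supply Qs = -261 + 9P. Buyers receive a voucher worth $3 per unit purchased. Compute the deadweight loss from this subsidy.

Deadweight loss = $13.5

Pre-subsidy: 576 - 4.5P = -261 + 9P gives P* = 62, Q* = 297.
With the rebate, buyers effectively pay Pb = Ps − 3, where Ps is the price sellers receive.
Demand in terms of Ps becomes Qd = 576 − 4.5(Ps − 3) = 589.5 - 4.5Ps. Setting this equal to supply: 589.5 - 4.5Ps = -261 + 9Ps, so Ps = 63.
Buyers pay Pb = 63 − 3 = 60; Q' = -261 + 9·63 = 306.
The subsidy expands output by 306 − 297 = 9 past the efficient level; on those units the gap between marginal cost and willingness to pay runs from 0 up to 3.
DWL = ½ × 3 × 9 = 13.5.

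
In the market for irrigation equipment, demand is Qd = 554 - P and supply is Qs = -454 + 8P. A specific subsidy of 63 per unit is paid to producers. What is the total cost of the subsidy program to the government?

Pre-subsidy: 554 - P = -454 + 8P gives P* = 112, Q* = 442.
With the subsidy, sellers receive Ps = Pb + 63 for each unit, where Pb is the price buyers pay.
Supply in terms of Pb becomes Qs = -454 + 8(Pb + 63) = 50 + 8Pb. Setting this equal to demand: 554 - Pb = 50 + 8Pb, so Pb = 56.
Sellers receive Ps = 56 + 63 = 119; Q' = 554 − 1·56 = 498.
Government outlay = subsidy × quantity = 63 × 498 = 31374.

Government cost = 31374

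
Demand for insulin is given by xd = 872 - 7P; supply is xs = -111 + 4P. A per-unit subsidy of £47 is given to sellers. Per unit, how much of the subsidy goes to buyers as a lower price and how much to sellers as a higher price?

Pre-subsidy: 872 - 7P = -111 + 4P gives P* = 983/11, x* = 2711/11.
With the subsidy, sellers receive Ps = Pb + 47 for each unit, where Pb is the price buyers pay.
Supply in terms of Pb becomes xs = -111 + 4(Pb + 47) = 77 + 4Pb. Setting this equal to demand: 872 - 7Pb = 77 + 4Pb, so Pb = 795/11.
Sellers receive Ps = 795/11 + 47 = 1312/11; x' = 872 − 7·(795/11) = 4027/11.
Buyers' price falls by P* − Pb = 983/11 − 795/11 = 188/11; sellers' price rises by Ps − P* = 1312/11 − 983/11 = 329/11.

Buyers gain 188/11 per unit; sellers gain 329/11 per unit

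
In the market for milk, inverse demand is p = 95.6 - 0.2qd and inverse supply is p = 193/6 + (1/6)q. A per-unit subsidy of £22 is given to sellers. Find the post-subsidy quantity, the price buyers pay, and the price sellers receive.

q' = 233; buyers pay £49; sellers receive £71

Pre-subsidy: 95.6 - 0.2q = 193/6 + (1/6)q gives q* = 173 and p* = 61.
With the subsidy, sellers receive ps = pb + 22 for each unit, where pb is the price buyers pay.
On the curves, pb = 95.6 - 0.2q and ps = 193/6 + (1/6)q; the wedge ps − pb = 22 gives 193/6 + (1/6)q − (95.6 - 0.2q) = 22, so q' = 233.
Then pb = 95.6 − 0.2·233 = 49 and ps = 193/6 + (1/6)·233 = 71.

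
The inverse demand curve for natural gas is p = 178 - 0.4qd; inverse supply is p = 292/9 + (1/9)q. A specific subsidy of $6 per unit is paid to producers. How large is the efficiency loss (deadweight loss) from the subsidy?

Pre-subsidy: 178 - 0.4q = 292/9 + (1/9)q gives q* = 6550/23 and p* = 1474/23.
With the subsidy, sellers receive ps = pb + 6 for each unit, where pb is the price buyers pay.
On the curves, pb = 178 - 0.4q and ps = 292/9 + (1/9)q; the wedge ps − pb = 6 gives 292/9 + (1/9)q − (178 - 0.4q) = 6, so q' = 6820/23.
Then pb = 178 − 0.4·(6820/23) = 1366/23 and ps = 292/9 + (1/9)·(6820/23) = 1504/23.
The subsidy expands output by 6820/23 − 6550/23 = 270/23 past the efficient level; on those units the gap between marginal cost and willingness to pay runs from 0 up to 6.
DWL = ½ × 6 × 270/23 = 810/23.

Deadweight loss = 810/23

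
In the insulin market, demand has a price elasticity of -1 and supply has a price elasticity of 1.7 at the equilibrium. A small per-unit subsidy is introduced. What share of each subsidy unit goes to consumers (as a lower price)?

For a small subsidy around the equilibrium, the benefit split depends on the relative slopes, which at a point are proportional to the elasticities.
Buyer share = εs/(εs + |εd|) = 1.7/(1.7 + 1) = 17/27; seller share = |εd|/(εs + |εd|) = 10/27.

Consumer share = 17/27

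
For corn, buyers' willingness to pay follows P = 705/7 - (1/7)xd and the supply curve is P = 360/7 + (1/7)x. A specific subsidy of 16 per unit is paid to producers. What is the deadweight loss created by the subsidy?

Pre-subsidy: 705/7 - (1/7)x = 360/7 + (1/7)x gives x* = 172.5 and P* = 1065/14.
With the subsidy, sellers receive Ps = Pb + 16 for each unit, where Pb is the price buyers pay.
On the curves, Pb = 705/7 - (1/7)x and Ps = 360/7 + (1/7)x; the wedge Ps − Pb = 16 gives 360/7 + (1/7)x − (705/7 - (1/7)x) = 16, so x' = 228.5.
Then Pb = 705/7 − (1/7)·228.5 = 953/14 and Ps = 360/7 + (1/7)·228.5 = 1177/14.
The subsidy expands output by 228.5 − 172.5 = 56 past the efficient level; on those units the gap between marginal cost and willingness to pay runs from 0 up to 16.
DWL = ½ × 16 × 56 = 448.

Deadweight loss = 448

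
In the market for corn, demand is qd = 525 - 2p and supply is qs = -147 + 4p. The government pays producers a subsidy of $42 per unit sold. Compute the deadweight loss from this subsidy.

Deadweight loss = $1176

Pre-subsidy: 525 - 2p = -147 + 4p gives p* = 112, q* = 301.
With the subsidy, sellers receive ps = pb + 42 for each unit, where pb is the price buyers pay.
Supply in terms of pb becomes qs = -147 + 4(pb + 42) = 21 + 4pb. Setting this equal to demand: 525 - 2pb = 21 + 4pb, so pb = 84.
Sellers receive ps = 84 + 42 = 126; q' = 525 − 2·84 = 357.
The subsidy expands output by 357 − 301 = 56 past the efficient level; on those units the gap between marginal cost and willingness to pay runs from 0 up to 42.
DWL = ½ × 42 × 56 = 1176.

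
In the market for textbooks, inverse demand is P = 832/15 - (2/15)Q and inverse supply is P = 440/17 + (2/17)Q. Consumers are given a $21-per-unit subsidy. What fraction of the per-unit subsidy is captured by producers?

Pre-subsidy: 832/15 - (2/15)Q = 440/17 + (2/17)Q gives Q* = 117.875 and P* = 39.75.
With the rebate, buyers effectively pay Pb = Ps − 21, where Ps is the price sellers receive.
On the curves, Pb = 832/15 - (2/15)Q and Ps = 440/17 + (2/17)Q; the wedge Ps − Pb = 21 gives 440/17 + (2/17)Q − (832/15 - (2/15)Q) = 21, so Q' = 201.546875.
Then Pb = 832/15 − (2/15)·201.546875 = 28.59375 and Ps = 440/17 + (2/17)·201.546875 = 49.59375.
Buyers' price falls by P* − Pb = 39.75 − 28.59375 = 11.15625; sellers' price rises by Ps − P* = 49.59375 − 39.75 = 9.84375.
So producers capture 9.84375/21 = 0.46875 of each unit of subsidy.

Producer share = 0.46875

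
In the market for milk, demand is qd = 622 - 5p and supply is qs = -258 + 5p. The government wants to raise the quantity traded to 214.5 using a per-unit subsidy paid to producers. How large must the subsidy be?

At q = 214.5, invert demand for the buyer price: pb = (622 − 214.5)/5 = 81.5; invert supply for the seller price: ps = (214.5 − (-258))/5 = 94.5.
The subsidy must fill the gap: s = ps − pb = 94.5 − 81.5 = 13.

Required subsidy s = 13 per unit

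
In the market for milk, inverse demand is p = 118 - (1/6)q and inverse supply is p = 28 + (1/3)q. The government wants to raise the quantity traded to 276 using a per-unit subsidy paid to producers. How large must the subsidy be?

At q = 276, from the demand curve buyers pay pb = 118 − (1/6)·276 = 72; from the supply curve sellers need ps = 28 + (1/3)·276 = 120.
The subsidy must fill the gap: s = ps − pb = 120 − 72 = 48.

Required subsidy s = 48 per unit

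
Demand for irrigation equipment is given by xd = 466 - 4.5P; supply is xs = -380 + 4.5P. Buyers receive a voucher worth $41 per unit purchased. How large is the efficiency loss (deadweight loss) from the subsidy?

Pre-subsidy: 466 - 4.5P = -380 + 4.5P gives P* = 94, x* = 43.
With the rebate, buyers effectively pay Pb = Ps − 41, where Ps is the price sellers receive.
Demand in terms of Ps becomes xd = 466 − 4.5(Ps − 41) = 650.5 - 4.5Ps. Setting this equal to supply: 650.5 - 4.5Ps = -380 + 4.5Ps, so Ps = 114.5.
Buyers pay Pb = 114.5 − 41 = 73.5; x' = -380 + 4.5·114.5 = 135.25.
The subsidy expands output by 135.25 − 43 = 92.25 past the efficient level; on those units the gap between marginal cost and willingness to pay runs from 0 up to 41.
DWL = ½ × 41 × 92.25 = 1891.125.

Deadweight loss = $1891.125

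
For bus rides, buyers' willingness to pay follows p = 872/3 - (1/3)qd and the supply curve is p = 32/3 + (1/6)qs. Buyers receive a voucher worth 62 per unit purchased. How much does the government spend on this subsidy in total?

Pre-subsidy: 872/3 - (1/3)q = 32/3 + (1/6)q gives q* = 560 and p* = 104.
With the rebate, buyers effectively pay pb = ps − 62, where ps is the price sellers receive.
On the curves, pb = 872/3 - (1/3)q and ps = 32/3 + (1/6)q; the wedge ps − pb = 62 gives 32/3 + (1/6)q − (872/3 - (1/3)q) = 62, so q' = 684.
Then pb = 872/3 − (1/3)·684 = 188/3 and ps = 32/3 + (1/6)·684 = 374/3.
Government outlay = subsidy × quantity = 62 × 684 = 42408.

Government cost = 42408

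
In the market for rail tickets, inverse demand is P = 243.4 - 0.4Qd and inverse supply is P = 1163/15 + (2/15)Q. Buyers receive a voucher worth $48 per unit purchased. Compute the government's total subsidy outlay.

Pre-subsidy: 243.4 - 0.4Q = 1163/15 + (2/15)Q gives Q* = 311 and P* = 119.
With the rebate, buyers effectively pay Pb = Ps − 48, where Ps is the price sellers receive.
On the curves, Pb = 243.4 - 0.4Q and Ps = 1163/15 + (2/15)Q; the wedge Ps − Pb = 48 gives 1163/15 + (2/15)Q − (243.4 - 0.4Q) = 48, so Q' = 401.
Then Pb = 243.4 − 0.4·401 = 83 and Ps = 1163/15 + (2/15)·401 = 131.
Government outlay = subsidy × quantity = 48 × 401 = 19248.

Government cost = $19248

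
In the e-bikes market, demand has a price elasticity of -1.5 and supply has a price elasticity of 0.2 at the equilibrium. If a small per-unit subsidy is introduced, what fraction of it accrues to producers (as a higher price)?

For a small subsidy around the equilibrium, the benefit split depends on the relative slopes, which at a point are proportional to the elasticities.
Buyer share = εs/(εs + |εd|) = 0.2/(0.2 + 1.5) = 2/17; seller share = |εd|/(εs + |εd|) = 15/17.
So producers capture 15/17 of the subsidy.

Producer share = 15/17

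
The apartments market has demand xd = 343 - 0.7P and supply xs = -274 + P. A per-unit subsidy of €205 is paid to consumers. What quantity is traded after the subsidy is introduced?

Pre-subsidy: 343 - 0.7P = -274 + P gives P* = 6170/17, x* = 1512/17.
With the rebate, buyers effectively pay Pb = Ps − 205, where Ps is the price sellers receive.
Demand in terms of Ps becomes xd = 343 − 0.7(Ps − 205) = 486.5 - 0.7Ps. Setting this equal to supply: 486.5 - 0.7Ps = -274 + Ps, so Ps = 7605/17.
Buyers pay Pb = 7605/17 − 205 = 4120/17; x' = -274 + 1·(7605/17) = 2947/17.

x' = 2947/17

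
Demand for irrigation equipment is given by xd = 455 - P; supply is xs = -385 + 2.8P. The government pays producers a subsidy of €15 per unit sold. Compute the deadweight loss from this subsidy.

Deadweight loss = 1575/19

Pre-subsidy: 455 - P = -385 + 2.8P gives P* = 4200/19, x* = 4445/19.
With the subsidy, sellers receive Ps = Pb + 15 for each unit, where Pb is the price buyers pay.
Supply in terms of Pb becomes xs = -385 + 2.8(Pb + 15) = -343 + 2.8Pb. Setting this equal to demand: 455 - Pb = -343 + 2.8Pb, so Pb = 210.
Sellers receive Ps = 210 + 15 = 225; x' = 455 − 1·210 = 245.
The subsidy expands output by 245 − 4445/19 = 210/19 past the efficient level; on those units the gap between marginal cost and willingness to pay runs from 0 up to 15.
DWL = ½ × 15 × 210/19 = 1575/19.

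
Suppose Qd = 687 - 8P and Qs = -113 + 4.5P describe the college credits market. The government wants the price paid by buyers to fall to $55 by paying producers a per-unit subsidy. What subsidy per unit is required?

Required subsidy s = $25 per unit

At a buyer price of 55, quantity demanded is 687 − 8·55 = 247.
Sellers supply 247 only when they receive Ps with -113 + 4.5·Ps = 247, i.e. Ps = 80.
s = Ps − Pb = 80 − 55 = 25.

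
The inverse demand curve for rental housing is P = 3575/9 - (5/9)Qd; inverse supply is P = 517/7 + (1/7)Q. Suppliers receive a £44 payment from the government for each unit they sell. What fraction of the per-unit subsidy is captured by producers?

Producer share = 9/44

Pre-subsidy: 3575/9 - (5/9)Q = 517/7 + (1/7)Q gives Q* = 463 and P* = 140.
With the subsidy, sellers receive Ps = Pb + 44 for each unit, where Pb is the price buyers pay.
On the curves, Pb = 3575/9 - (5/9)Q and Ps = 517/7 + (1/7)Q; the wedge Ps − Pb = 44 gives 517/7 + (1/7)Q − (3575/9 - (5/9)Q) = 44, so Q' = 526.
Then Pb = 3575/9 − (5/9)·526 = 105 and Ps = 517/7 + (1/7)·526 = 149.
Buyers' price falls by P* − Pb = 140 − 105 = 35; sellers' price rises by Ps − P* = 149 − 140 = 9.
So producers capture 9/44 = 9/44 of each unit of subsidy.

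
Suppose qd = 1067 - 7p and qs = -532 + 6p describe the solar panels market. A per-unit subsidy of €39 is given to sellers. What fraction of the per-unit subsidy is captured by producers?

Producer share = 7/13

Pre-subsidy: 1067 - 7p = -532 + 6p gives p* = 123, q* = 206.
With the subsidy, sellers receive ps = pb + 39 for each unit, where pb is the price buyers pay.
Supply in terms of pb becomes qs = -532 + 6(pb + 39) = -298 + 6pb. Setting this equal to demand: 1067 - 7pb = -298 + 6pb, so pb = 105.
Sellers receive ps = 105 + 39 = 144; q' = 1067 − 7·105 = 332.
Buyers' price falls by p* − pb = 123 − 105 = 18; sellers' price rises by ps − p* = 144 − 123 = 21.
So producers capture 21/39 = 7/13 of each unit of subsidy.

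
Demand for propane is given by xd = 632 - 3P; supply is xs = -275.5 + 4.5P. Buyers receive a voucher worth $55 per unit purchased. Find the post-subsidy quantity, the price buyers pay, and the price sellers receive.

Pre-subsidy: 632 - 3P = -275.5 + 4.5P gives P* = 121, x* = 269.
With the rebate, buyers effectively pay Pb = Ps − 55, where Ps is the price sellers receive.
Demand in terms of Ps becomes xd = 632 − 3(Ps − 55) = 797 - 3Ps. Setting this equal to supply: 797 - 3Ps = -275.5 + 4.5Ps, so Ps = 143.
Buyers pay Pb = 143 − 55 = 88; x' = -275.5 + 4.5·143 = 368.

x' = 368; buyers pay $88; sellers receive $143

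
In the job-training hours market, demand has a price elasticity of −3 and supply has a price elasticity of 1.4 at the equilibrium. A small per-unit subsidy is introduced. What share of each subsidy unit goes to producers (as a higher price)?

Producer share = 15/22

For a small subsidy around the equilibrium, the benefit split depends on the relative slopes, which at a point are proportional to the elasticities.
Buyer share = εs/(εs + |εd|) = 1.4/(1.4 + 3) = 7/22; seller share = |εd|/(εs + |εd|) = 15/22.
So producers capture 15/22 of the subsidy.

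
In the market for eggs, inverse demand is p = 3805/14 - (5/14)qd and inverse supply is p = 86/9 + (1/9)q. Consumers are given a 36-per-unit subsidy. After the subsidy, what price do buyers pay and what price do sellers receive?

Buyers pay 2615/59; sellers receive 4739/59

Pre-subsidy: 3805/14 - (5/14)q = 86/9 + (1/9)q gives q* = 33041/59 and p* = 4235/59.
With the rebate, buyers effectively pay pb = ps − 36, where ps is the price sellers receive.
On the curves, pb = 3805/14 - (5/14)q and ps = 86/9 + (1/9)q; the wedge ps − pb = 36 gives 86/9 + (1/9)q − (3805/14 - (5/14)q) = 36, so q' = 37577/59.
Then pb = 3805/14 − (5/14)·(37577/59) = 2615/59 and ps = 86/9 + (1/9)·(37577/59) = 4739/59.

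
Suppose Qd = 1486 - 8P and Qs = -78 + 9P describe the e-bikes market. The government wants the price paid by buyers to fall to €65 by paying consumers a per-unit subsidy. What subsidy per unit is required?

Required subsidy s = €51 per unit

At a buyer price of 65, quantity demanded is 1486 − 8·65 = 966.
Sellers supply 966 only when they receive Ps with -78 + 9·Ps = 966, i.e. Ps = 116.
s = Ps − Pb = 116 − 65 = 51.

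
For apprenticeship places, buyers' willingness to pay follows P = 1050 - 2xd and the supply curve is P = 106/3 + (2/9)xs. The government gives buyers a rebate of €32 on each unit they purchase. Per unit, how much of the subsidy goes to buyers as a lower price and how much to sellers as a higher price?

Buyers gain €28.8 per unit; sellers gain €3.2 per unit

Pre-subsidy: 1050 - 2x = 106/3 + (2/9)x gives x* = 456.6 and P* = 136.8.
With the rebate, buyers effectively pay Pb = Ps − 32, where Ps is the price sellers receive.
On the curves, Pb = 1050 - 2x and Ps = 106/3 + (2/9)x; the wedge Ps − Pb = 32 gives 106/3 + (2/9)x − (1050 - 2x) = 32, so x' = 471.
Then Pb = 1050 − 2·471 = 108 and Ps = 106/3 + (2/9)·471 = 140.
Buyers' price falls by P* − Pb = 136.8 − 108 = 28.8; sellers' price rises by Ps − P* = 140 − 136.8 = 3.2.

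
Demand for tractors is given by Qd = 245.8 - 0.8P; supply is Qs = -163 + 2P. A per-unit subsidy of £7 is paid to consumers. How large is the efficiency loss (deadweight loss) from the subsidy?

Deadweight loss = £14

Pre-subsidy: 245.8 - 0.8P = -163 + 2P gives P* = 146, Q* = 129.
With the rebate, buyers effectively pay Pb = Ps − 7, where Ps is the price sellers receive.
Demand in terms of Ps becomes Qd = 245.8 − 0.8(Ps − 7) = 251.4 - 0.8Ps. Setting this equal to supply: 251.4 - 0.8Ps = -163 + 2Ps, so Ps = 148.
Buyers pay Pb = 148 − 7 = 141; Q' = -163 + 2·148 = 133.
The subsidy expands output by 133 − 129 = 4 past the efficient level; on those units the gap between marginal cost and willingness to pay runs from 0 up to 7.
DWL = ½ × 7 × 4 = 14.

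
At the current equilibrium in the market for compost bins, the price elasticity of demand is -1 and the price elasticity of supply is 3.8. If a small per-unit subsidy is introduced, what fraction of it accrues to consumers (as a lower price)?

For a small subsidy around the equilibrium, the benefit split depends on the relative slopes, which at a point are proportional to the elasticities.
Buyer share = εs/(εs + |εd|) = 3.8/(3.8 + 1) = 19/24; seller share = |εd|/(εs + |εd|) = 5/24.

Consumer share = 19/24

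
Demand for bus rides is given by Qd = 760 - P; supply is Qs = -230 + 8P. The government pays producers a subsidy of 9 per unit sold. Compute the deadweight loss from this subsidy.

Deadweight loss = 36

Pre-subsidy: 760 - P = -230 + 8P gives P* = 110, Q* = 650.
With the subsidy, sellers receive Ps = Pb + 9 for each unit, where Pb is the price buyers pay.
Supply in terms of Pb becomes Qs = -230 + 8(Pb + 9) = -158 + 8Pb. Setting this equal to demand: 760 - Pb = -158 + 8Pb, so Pb = 102.
Sellers receive Ps = 102 + 9 = 111; Q' = 760 − 1·102 = 658.
The subsidy expands output by 658 − 650 = 8 past the efficient level; on those units the gap between marginal cost and willingness to pay runs from 0 up to 9.
DWL = ½ × 9 × 8 = 36.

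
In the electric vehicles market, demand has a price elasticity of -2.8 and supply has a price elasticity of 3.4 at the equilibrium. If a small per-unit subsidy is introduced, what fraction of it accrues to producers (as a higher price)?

For a small subsidy around the equilibrium, the benefit split depends on the relative slopes, which at a point are proportional to the elasticities.
Buyer share = εs/(εs + |εd|) = 3.4/(3.4 + 2.8) = 17/31; seller share = |εd|/(εs + |εd|) = 14/31.
So producers capture 14/31 of the subsidy.

Producer share = 14/31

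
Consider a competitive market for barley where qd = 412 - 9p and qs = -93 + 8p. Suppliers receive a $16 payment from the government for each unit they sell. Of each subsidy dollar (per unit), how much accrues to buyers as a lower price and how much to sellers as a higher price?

Pre-subsidy: 412 - 9p = -93 + 8p gives p* = 505/17, q* = 2459/17.
With the subsidy, sellers receive ps = pb + 16 for each unit, where pb is the price buyers pay.
Supply in terms of pb becomes qs = -93 + 8(pb + 16) = 35 + 8pb. Setting this equal to demand: 412 - 9pb = 35 + 8pb, so pb = 377/17.
Sellers receive ps = 377/17 + 16 = 649/17; q' = 412 − 9·(377/17) = 3611/17.
Buyers' price falls by p* − pb = 505/17 − 377/17 = 128/17; sellers' price rises by ps − p* = 649/17 − 505/17 = 144/17.

Buyers gain 128/17 per unit; sellers gain 144/17 per unit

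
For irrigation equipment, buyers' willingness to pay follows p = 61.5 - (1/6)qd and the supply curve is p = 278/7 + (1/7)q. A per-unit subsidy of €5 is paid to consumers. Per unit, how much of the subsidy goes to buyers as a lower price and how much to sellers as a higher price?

Buyers gain 35/13 per unit; sellers gain 30/13 per unit

Pre-subsidy: 61.5 - (1/6)q = 278/7 + (1/7)q gives q* = 915/13 and p* = 647/13.
With the rebate, buyers effectively pay pb = ps − 5, where ps is the price sellers receive.
On the curves, pb = 61.5 - (1/6)q and ps = 278/7 + (1/7)q; the wedge ps − pb = 5 gives 278/7 + (1/7)q − (61.5 - (1/6)q) = 5, so q' = 1125/13.
Then pb = 61.5 − (1/6)·(1125/13) = 612/13 and ps = 278/7 + (1/7)·(1125/13) = 677/13.
Buyers' price falls by p* − pb = 647/13 − 612/13 = 35/13; sellers' price rises by ps − p* = 677/13 − 647/13 = 30/13.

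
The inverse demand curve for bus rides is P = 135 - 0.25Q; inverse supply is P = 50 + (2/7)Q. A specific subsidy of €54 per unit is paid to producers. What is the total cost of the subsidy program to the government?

Government cost = €14011.2

Pre-subsidy: 135 - 0.25Q = 50 + (2/7)Q gives Q* = 476/3 and P* = 286/3.
With the subsidy, sellers receive Ps = Pb + 54 for each unit, where Pb is the price buyers pay.
On the curves, Pb = 135 - 0.25Q and Ps = 50 + (2/7)Q; the wedge Ps − Pb = 54 gives 50 + (2/7)Q − (135 - 0.25Q) = 54, so Q' = 3892/15.
Then Pb = 135 − 0.25·(3892/15) = 1052/15 and Ps = 50 + (2/7)·(3892/15) = 1862/15.
Government outlay = subsidy × quantity = 54 × 3892/15 = 14011.2.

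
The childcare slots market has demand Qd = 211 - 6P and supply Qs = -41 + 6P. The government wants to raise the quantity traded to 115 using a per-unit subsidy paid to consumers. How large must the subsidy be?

Required subsidy s = 10 per unit

At Q = 115, invert demand for the buyer price: Pb = (211 − 115)/6 = 16; invert supply for the seller price: Ps = (115 − (-41))/6 = 26.
The subsidy must fill the gap: s = Ps − Pb = 26 − 16 = 10.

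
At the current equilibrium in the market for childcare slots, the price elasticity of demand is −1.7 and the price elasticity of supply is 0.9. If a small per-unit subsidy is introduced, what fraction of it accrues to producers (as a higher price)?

For a small subsidy around the equilibrium, the benefit split depends on the relative slopes, which at a point are proportional to the elasticities.
Buyer share = εs/(εs + |εd|) = 0.9/(0.9 + 1.7) = 9/26; seller share = |εd|/(εs + |εd|) = 17/26.
So producers capture 17/26 of the subsidy.

Producer share = 17/26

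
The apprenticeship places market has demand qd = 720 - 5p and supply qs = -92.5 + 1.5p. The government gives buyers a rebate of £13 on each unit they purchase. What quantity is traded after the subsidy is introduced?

q' = 110

Pre-subsidy: 720 - 5p = -92.5 + 1.5p gives p* = 125, q* = 95.
With the rebate, buyers effectively pay pb = ps − 13, where ps is the price sellers receive.
Demand in terms of ps becomes qd = 720 − 5(ps − 13) = 785 - 5ps. Setting this equal to supply: 785 - 5ps = -92.5 + 1.5ps, so ps = 135.
Buyers pay pb = 135 − 13 = 122; q' = -92.5 + 1.5·135 = 110.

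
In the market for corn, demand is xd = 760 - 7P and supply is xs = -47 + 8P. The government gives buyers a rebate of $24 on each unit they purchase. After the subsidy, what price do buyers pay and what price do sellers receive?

Buyers pay $41; sellers receive $65

Pre-subsidy: 760 - 7P = -47 + 8P gives P* = 53.8, x* = 383.4.
With the rebate, buyers effectively pay Pb = Ps − 24, where Ps is the price sellers receive.
Demand in terms of Ps becomes xd = 760 − 7(Ps − 24) = 928 - 7Ps. Setting this equal to supply: 928 - 7Ps = -47 + 8Ps, so Ps = 65.
Buyers pay Pb = 65 − 24 = 41; x' = -47 + 8·65 = 473.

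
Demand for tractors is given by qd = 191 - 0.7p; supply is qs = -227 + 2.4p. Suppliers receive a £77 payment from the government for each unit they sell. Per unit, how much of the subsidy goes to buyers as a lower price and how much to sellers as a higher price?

Buyers gain 1848/31 per unit; sellers gain 539/31 per unit

Pre-subsidy: 191 - 0.7p = -227 + 2.4p gives p* = 4180/31, q* = 2995/31.
With the subsidy, sellers receive ps = pb + 77 for each unit, where pb is the price buyers pay.
Supply in terms of pb becomes qs = -227 + 2.4(pb + 77) = -42.2 + 2.4pb. Setting this equal to demand: 191 - 0.7pb = -42.2 + 2.4pb, so pb = 2332/31.
Sellers receive ps = 2332/31 + 77 = 4719/31; q' = 191 − 0.7·(2332/31) = 21443/155.
Buyers' price falls by p* − pb = 4180/31 − 2332/31 = 1848/31; sellers' price rises by ps − p* = 4719/31 − 4180/31 = 539/31.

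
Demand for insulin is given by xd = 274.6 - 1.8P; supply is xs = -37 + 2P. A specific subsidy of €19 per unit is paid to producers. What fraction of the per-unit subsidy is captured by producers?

Producer share = 9/19

Pre-subsidy: 274.6 - 1.8P = -37 + 2P gives P* = 82, x* = 127.
With the subsidy, sellers receive Ps = Pb + 19 for each unit, where Pb is the price buyers pay.
Supply in terms of Pb becomes xs = -37 + 2(Pb + 19) = 1 + 2Pb. Setting this equal to demand: 274.6 - 1.8Pb = 1 + 2Pb, so Pb = 72.
Sellers receive Ps = 72 + 19 = 91; x' = 274.6 − 1.8·72 = 145.
Buyers' price falls by P* − Pb = 82 − 72 = 10; sellers' price rises by Ps − P* = 91 − 82 = 9.
So producers capture 9/19 = 9/19 of each unit of subsidy.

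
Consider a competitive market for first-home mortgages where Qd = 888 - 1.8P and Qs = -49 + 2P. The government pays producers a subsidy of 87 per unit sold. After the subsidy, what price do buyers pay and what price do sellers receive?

Pre-subsidy: 888 - 1.8P = -49 + 2P gives P* = 4685/19, Q* = 8439/19.
With the subsidy, sellers receive Ps = Pb + 87 for each unit, where Pb is the price buyers pay.
Supply in terms of Pb becomes Qs = -49 + 2(Pb + 87) = 125 + 2Pb. Setting this equal to demand: 888 - 1.8Pb = 125 + 2Pb, so Pb = 3815/19.
Sellers receive Ps = 3815/19 + 87 = 5468/19; Q' = 888 − 1.8·(3815/19) = 10005/19.

Buyers pay 3815/19; sellers receive 5468/19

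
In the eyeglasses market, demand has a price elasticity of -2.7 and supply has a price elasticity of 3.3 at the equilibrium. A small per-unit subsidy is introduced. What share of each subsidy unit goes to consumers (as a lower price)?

Consumer share = 0.55

For a small subsidy around the equilibrium, the benefit split depends on the relative slopes, which at a point are proportional to the elasticities.
Buyer share = εs/(εs + |εd|) = 3.3/(3.3 + 2.7) = 0.55; seller share = |εd|/(εs + |εd|) = 0.45.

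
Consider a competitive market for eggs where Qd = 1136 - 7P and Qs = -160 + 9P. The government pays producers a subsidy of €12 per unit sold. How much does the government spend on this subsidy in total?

Pre-subsidy: 1136 - 7P = -160 + 9P gives P* = 81, Q* = 569.
With the subsidy, sellers receive Ps = Pb + 12 for each unit, where Pb is the price buyers pay.
Supply in terms of Pb becomes Qs = -160 + 9(Pb + 12) = -52 + 9Pb. Setting this equal to demand: 1136 - 7Pb = -52 + 9Pb, so Pb = 74.25.
Sellers receive Ps = 74.25 + 12 = 86.25; Q' = 1136 − 7·74.25 = 616.25.
Government outlay = subsidy × quantity = 12 × 616.25 = 7395.

Government cost = €7395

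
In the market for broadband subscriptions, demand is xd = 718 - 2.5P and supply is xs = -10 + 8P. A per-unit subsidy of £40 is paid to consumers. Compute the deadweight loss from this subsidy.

Pre-subsidy: 718 - 2.5P = -10 + 8P gives P* = 208/3, x* = 1634/3.
With the rebate, buyers effectively pay Pb = Ps − 40, where Ps is the price sellers receive.
Demand in terms of Ps becomes xd = 718 − 2.5(Ps − 40) = 818 - 2.5Ps. Setting this equal to supply: 818 - 2.5Ps = -10 + 8Ps, so Ps = 552/7.
Buyers pay Pb = 552/7 − 40 = 272/7; x' = -10 + 8·(552/7) = 4346/7.
The subsidy expands output by 4346/7 − 1634/3 = 1600/21 past the efficient level; on those units the gap between marginal cost and willingness to pay runs from 0 up to 40.
DWL = ½ × 40 × 1600/21 = 32000/21.

Deadweight loss = 32000/21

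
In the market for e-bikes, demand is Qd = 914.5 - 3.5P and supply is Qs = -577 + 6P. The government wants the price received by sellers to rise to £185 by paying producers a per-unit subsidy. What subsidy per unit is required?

At a seller price of 185, quantity supplied is -577 + 6·185 = 533.
Buyers absorb 533 only when they pay Pb with 914.5 − 3.5·Pb = 533, i.e. Pb = 109.
s = Ps − Pb = 185 − 109 = 76.

Required subsidy s = £76 per unit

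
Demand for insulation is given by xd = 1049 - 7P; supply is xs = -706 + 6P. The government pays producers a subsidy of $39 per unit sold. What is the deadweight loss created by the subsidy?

Deadweight loss = $2457

Pre-subsidy: 1049 - 7P = -706 + 6P gives P* = 135, x* = 104.
With the subsidy, sellers receive Ps = Pb + 39 for each unit, where Pb is the price buyers pay.
Supply in terms of Pb becomes xs = -706 + 6(Pb + 39) = -472 + 6Pb. Setting this equal to demand: 1049 - 7Pb = -472 + 6Pb, so Pb = 117.
Sellers receive Ps = 117 + 39 = 156; x' = 1049 − 7·117 = 230.
The subsidy expands output by 230 − 104 = 126 past the efficient level; on those units the gap between marginal cost and willingness to pay runs from 0 up to 39.
DWL = ½ × 39 × 126 = 2457.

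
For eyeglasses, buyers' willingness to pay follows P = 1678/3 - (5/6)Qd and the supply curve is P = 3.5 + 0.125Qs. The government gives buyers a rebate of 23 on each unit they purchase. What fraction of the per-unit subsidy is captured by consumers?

Pre-subsidy: 1678/3 - (5/6)Q = 3.5 + 0.125Q gives Q* = 580 and P* = 76.
With the rebate, buyers effectively pay Pb = Ps − 23, where Ps is the price sellers receive.
On the curves, Pb = 1678/3 - (5/6)Q and Ps = 3.5 + 0.125Q; the wedge Ps − Pb = 23 gives 3.5 + 0.125Q − (1678/3 - (5/6)Q) = 23, so Q' = 604.
Then Pb = 1678/3 − (5/6)·604 = 56 and Ps = 3.5 + 0.125·604 = 79.
Buyers' price falls by P* − Pb = 76 − 56 = 20; sellers' price rises by Ps − P* = 79 − 76 = 3.
So consumers capture 20/23 = 20/23 of each unit of subsidy.

Consumer share = 20/23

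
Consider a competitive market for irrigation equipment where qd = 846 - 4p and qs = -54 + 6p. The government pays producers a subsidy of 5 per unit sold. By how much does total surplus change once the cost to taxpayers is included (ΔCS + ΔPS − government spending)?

Net change in total surplus = -30

Pre-subsidy: 846 - 4p = -54 + 6p gives p* = 90, q* = 486.
With the subsidy, sellers receive ps = pb + 5 for each unit, where pb is the price buyers pay.
Supply in terms of pb becomes qs = -54 + 6(pb + 5) = -24 + 6pb. Setting this equal to demand: 846 - 4pb = -24 + 6pb, so pb = 87.
Sellers receive ps = 87 + 5 = 92; q' = 846 − 4·87 = 498.
ΔCS = ½(486 + 498)(90 − 87) = 1476; ΔPS = ½(486 + 498)(92 − 90) = 984.
Government spending = 5 × 498 = 2490.
Net change = 1476 + 984 − 2490 = -30. The loss equals the DWL triangle ½·5·12.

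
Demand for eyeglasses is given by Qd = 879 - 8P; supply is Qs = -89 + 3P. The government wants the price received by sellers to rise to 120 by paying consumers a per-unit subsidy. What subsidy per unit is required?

At a seller price of 120, quantity supplied is -89 + 3·120 = 271.
Buyers absorb 271 only when they pay Pb with 879 − 8·Pb = 271, i.e. Pb = 76.
s = Ps − Pb = 120 − 76 = 44.

Required subsidy s = 44 per unit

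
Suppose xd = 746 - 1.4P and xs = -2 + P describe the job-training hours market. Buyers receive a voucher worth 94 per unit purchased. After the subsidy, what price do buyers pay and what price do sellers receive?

Buyers pay 272.5; sellers receive 366.5

Pre-subsidy: 746 - 1.4P = -2 + P gives P* = 935/3, x* = 929/3.
With the rebate, buyers effectively pay Pb = Ps − 94, where Ps is the price sellers receive.
Demand in terms of Ps becomes xd = 746 − 1.4(Ps − 94) = 877.6 - 1.4Ps. Setting this equal to supply: 877.6 - 1.4Ps = -2 + Ps, so Ps = 366.5.
Buyers pay Pb = 366.5 − 94 = 272.5; x' = -2 + 1·366.5 = 364.5.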